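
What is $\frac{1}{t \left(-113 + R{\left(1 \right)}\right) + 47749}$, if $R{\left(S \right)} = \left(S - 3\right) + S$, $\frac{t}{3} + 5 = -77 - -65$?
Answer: $\frac{1}{53563} \approx 1.867 \cdot 10^{-5}$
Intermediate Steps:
$t = -51$ ($t = -15 + 3 \left(-77 - -65\right) = -15 + 3 \left(-77 + 65\right) = -15 + 3 \left(-12\right) = -15 - 36 = -51$)
$R{\left(S \right)} = -3 + 2 S$ ($R{\left(S \right)} = \left(-3 + S\right) + S = -3 + 2 S$)
$\frac{1}{t \left(-113 + R{\left(1 \right)}\right) + 47749} = \frac{1}{- 51 \left(-113 + \left(-3 + 2 \cdot 1\right)\right) + 47749} = \frac{1}{- 51 \left(-113 + \left(-3 + 2\right)\right) + 47749} = \frac{1}{- 51 \left(-113 - 1\right) + 47749} = \frac{1}{\left(-51\right) \left(-114\right) + 47749} = \frac{1}{5814 + 47749} = \frac{1}{53563}$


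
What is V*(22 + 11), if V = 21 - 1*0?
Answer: 693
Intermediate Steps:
V = 21 (V = 21 + 0 = 21)
V*(22 + 11) = 21*(22 + 11) = 21*33 = 693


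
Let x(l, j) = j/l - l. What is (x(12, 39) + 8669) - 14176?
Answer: -22063/4 ≈ -5515.8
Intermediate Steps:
x(l, j) = -l + j/l
(x(12, 39) + 8669) - 14176 = ((-1*12 + 39/12) + 8669) - 14176 = ((-12 + 39*(1/12)) + 8669) - 14176 = ((-12 + 13/4) + 8669) - 14176 = (-35/4 + 8669) - 14176 = 34641/4 - 14176 = -22063/4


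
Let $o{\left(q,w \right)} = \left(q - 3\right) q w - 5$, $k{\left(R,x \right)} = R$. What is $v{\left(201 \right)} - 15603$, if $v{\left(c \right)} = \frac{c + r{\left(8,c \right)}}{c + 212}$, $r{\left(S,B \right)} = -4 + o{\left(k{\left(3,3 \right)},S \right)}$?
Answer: $- \frac{6443847}{413} \approx -15603.0$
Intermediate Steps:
$o{\left(q,w \right)} = -5 + q w \left(-3 + q\right)$ ($o{\left(q,w \right)} = \left(-3 + q\right) q w - 5 = q \left(-3 + q\right) w - 5 = q w \left(-3 + q\right) - 5 = -5 + q w \left(-3 + q\right)$)
$r{\left(S,B \right)} = -9$ ($r{\left(S,B \right)} = -4 - \left(5 + 9 S - S 3^{2}\right) = -4 - \left(5 + 9 S - S 9\right) = -4 - 5 = -9$)
$v{\left(c \right)} = \frac{-9 + c}{212 + c}$ ($v{\left(c \right)} = \frac{c - 9}{c + 212} = \frac{-9 + c}{212 + c}$)
$v{\left(201 \right)} - 15603 = \frac{-9 + 201}{212 + 201} - 15603 = \frac{1}{413} \cdot 192 - 15603 = \frac{192}{413} - 15603 = - \frac{6443847}{413}$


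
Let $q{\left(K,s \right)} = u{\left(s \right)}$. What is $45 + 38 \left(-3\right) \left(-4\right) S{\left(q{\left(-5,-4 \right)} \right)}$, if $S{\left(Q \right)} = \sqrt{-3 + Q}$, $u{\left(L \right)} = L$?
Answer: $45 + 456 i \sqrt{7} \approx 45.0 + 1206.5 i$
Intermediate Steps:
$q{\left(K,s \right)} = s$
$45 + 38 \left(-3\right) \left(-4\right) S{\left(q{\left(-5,-4 \right)} \right)} = 45 + 38 \left(-3\right) \left(-4\right) \sqrt{-3 - 4} = 45 + 38 \cdot 12 \sqrt{-7} = 45 + 38 \cdot 12 i \sqrt{7} = 45 + 456 i \sqrt{7}$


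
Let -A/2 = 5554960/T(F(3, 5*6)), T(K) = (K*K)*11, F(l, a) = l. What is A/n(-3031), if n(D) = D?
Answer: 11109920/300069 ≈ 37.025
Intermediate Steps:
T(K) = 11*K² (T(K) = K²*11 = 11*K²)
A = -11109920/99 (A = -11109920/(11*3²) = -11109920/(11*9) = -11109920/99 ≈ -1.1222e+5)
A/n(-3031) = -11109920/99/(-3031) = -11109920/99*(-1/3031) = 11109920/300069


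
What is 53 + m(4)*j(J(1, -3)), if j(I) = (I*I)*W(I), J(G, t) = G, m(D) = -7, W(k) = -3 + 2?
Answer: 60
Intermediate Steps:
W(k) = -1
j(I) = -I² (j(I) = (I*I)*(-1) = I²*(-1) = -I²)
53 + m(4)*j(J(1, -3)) = 53 - (-7)*1² = 53 - (-7) = 53 - 7*(-1) = 53 + 7 = 60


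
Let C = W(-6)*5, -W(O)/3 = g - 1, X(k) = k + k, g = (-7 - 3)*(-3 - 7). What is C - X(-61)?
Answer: -1363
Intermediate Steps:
g = 100 (g = -10*(-10) = 100)
X(k) = 2*k
W(O) = -297 (W(O) = -3*(100 - 1) = -3*99 = -297)
C = -1485 (C = -297*5 = -1485)
C - X(-61) = -1485 - 2*(-61) = -1485 - 1*(-122) = -1485 + 122 = -1363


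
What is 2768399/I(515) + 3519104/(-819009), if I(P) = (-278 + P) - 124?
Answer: 2266946037839/92548017 ≈ 24495.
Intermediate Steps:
I(P) = -402 + P
2768399/I(515) + 3519104/(-819009) = 2768399/(-402 + 515) + 3519104/(-819009) = 2768399/113 + 3519104*(-1/819009) = 2768399*(1/113) - 3519104/819009 = 2768399/113 - 3519104/819009 = 2266946037839/92548017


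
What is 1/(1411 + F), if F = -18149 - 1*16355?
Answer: -1/33093 ≈ -3.0218e-5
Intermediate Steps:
F = -34504 (F = -18149 - 16355 = -34504)
1/(1411 + F) = 1/(1411 - 34504) = 1/(-33093) = -1/33093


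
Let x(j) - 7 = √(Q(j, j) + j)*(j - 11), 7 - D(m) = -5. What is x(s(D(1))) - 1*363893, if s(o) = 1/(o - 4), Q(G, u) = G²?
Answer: -23288965/64 ≈ -3.6389e+5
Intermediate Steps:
D(m) = 12 (D(m) = 7 - 1*(-5) = 7 + 5 = 12)
s(o) = 1/(-4 + o)
x(j) = 7 + √(j + j²)*(-11 + j) (x(j) = 7 + √(j² + j)*(j - 11) = 7 + √(j + j²)*(-11 + j))
x(s(D(1))) - 1*363893 = (7 - 11*√(1 + 1/(-4 + 12))/√(-4 + 12) + √((1 + 1/(-4 + 12))/(-4 + 12))/(-4 + 12)) - 1*363893 = (7 - 11*√2*√(1 + 1/8)/4 + √((1 + 1/8)/8)/8) - 363893 = (7 - 11*√2*√(1 + ⅛)/4 + √((1 + ⅛)/8)/8) - 363893 = (7 - 11*√((⅛)*(9/8)) + √((⅛)*(9/8))/8) - 363893 = (7 - 11*√(9/64) + √(9/64)/8) - 363893 = (7 - 11*3/8 + (⅛)*(3/8)) - 363893 = (7 - 33/8 + 3/64) - 363893 = 187/64 - 363893 = -23288965/64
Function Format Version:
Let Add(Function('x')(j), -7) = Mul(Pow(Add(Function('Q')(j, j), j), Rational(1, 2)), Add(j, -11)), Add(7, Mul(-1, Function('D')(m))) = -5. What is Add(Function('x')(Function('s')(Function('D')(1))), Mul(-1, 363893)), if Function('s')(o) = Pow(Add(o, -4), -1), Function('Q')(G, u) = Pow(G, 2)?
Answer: Rational(-23288965, 64) ≈ -3.6389e+5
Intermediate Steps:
Function('D')(m) = 12 (Function('D')(m) = Add(7, Mul(-1, -5)) = Add(7, 5) = 12)
Function('s')(o) = Pow(Add(-4, o), -1)
Function('x')(j) = Add(7, Mul(Pow(Add(j, Pow(j, 2)), Rational(1, 2)), Add(-11, j))) (Function('x')(j) = Add(7, Mul(Pow(Add(Pow(j, 2), j), Rational(1, 2)), Add(j, -11))) = Add(7, Mul(Pow(Add(j, Pow(j, 2)), Rational(1, 2)), Add(-11, j))))
Add(Function('x')(Function('s')(Function('D')(1))), Mul(-1, 363893)) = Add(Add(7, Mul(-11, Pow(Mul(Pow(Add(-4, 12), -1), Add(1, Pow(Add(-4, 12), -1))), Rational(1, 2))), Mul(Pow(Add(-4, 12), -1), Pow(Mul(Pow(Add(-4, 12), -1), Add(1, Pow(Add(-4, 12), -1))), Rational(1, 2)))), Mul(-1, 363893)) = Add(Add(7, Mul(-11, Pow(Mul(Pow(8, -1), Add(1, Pow(8, -1))), Rational(1, 2))), Mul(Pow(8, -1), Pow(Mul(Pow(8, -1), Add(1, Pow(8, -1))), Rational(1, 2)))), -363893) = Add(Add(7, Mul(-11, Pow(Mul(Rational(1, 8), Add(1, Rational(1, 8))), Rational(1, 2))), Mul(Rational(1, 8), Pow(Mul(Rational(1, 8), Add(1, Rational(1, 8))), Rational(1, 2)))), -363893) = Add(Add(7, Mul(-11, Pow(Mul(Rational(1, 8), Rational(9, 8)), Rational(1, 2))), Mul(Rational(1, 8), Pow(Mul(Rational(1, 8), Rational(9, 8)), Rational(1, 2)))), -363893) = Add(Add(7, Mul(-11, Pow(Rational(9, 64), Rational(1, 2))), Mul(Rational(1, 8), Pow(Rational(9, 64), Rational(1, 2)))), -363893) = Add(Add(7, Mul(-11, Rational(3, 8)), Mul(Rational(1, 8), Rational(3, 8))), -363893) = Add(Add(7, Rational(-33, 8), Rational(3, 64)), -363893) = Add(Rational(187, 64), -363893) = Rational(-23288965, 64)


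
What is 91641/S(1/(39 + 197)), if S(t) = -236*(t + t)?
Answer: -91641/2 ≈ -45821.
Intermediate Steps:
S(t) = -472*t
91641/S(1/(39 + 197)) = 91641/((-472/(39 + 197))) = 91641/((-472/236)) = 91641/((-472*1/236)) = 91641/(-2) = 91641*(-1/2) = -91641/2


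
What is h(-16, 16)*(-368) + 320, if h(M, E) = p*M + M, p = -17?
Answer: -93888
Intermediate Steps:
h(M, E) = -16*M (h(M, E) = -17*M + M = -16*M)
h(-16, 16)*(-368) + 320 = -16*(-16)*(-368) + 320 = 256*(-368) + 320 = -94208 + 320 = -93888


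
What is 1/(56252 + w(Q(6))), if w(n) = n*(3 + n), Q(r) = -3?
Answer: 1/56252 ≈ 1.7777e-5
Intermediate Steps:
1/(56252 + w(Q(6))) = 1/(56252 - 3*(3 - 3)) = 1/(56252 - 3*0) = 1/(56252 + 0) = 1/56252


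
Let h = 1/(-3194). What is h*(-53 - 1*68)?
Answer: 121/3194 ≈ 0.037884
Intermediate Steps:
h = -1/3194 ≈ -0.00031309
h*(-53 - 1*68) = -(-53 - 1*68)/3194 = -(-53 - 68)/3194 = -1/3194*(-121) = 121/3194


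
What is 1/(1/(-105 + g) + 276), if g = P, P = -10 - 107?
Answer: 222/61271 ≈ 0.0036232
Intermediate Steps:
P = -117
g = -117
1/(1/(-105 + g) + 276) = 1/(1/(-105 - 117) + 276) = 1/(1/(-222) + 276) = 1/(-1/222 + 276) = 1/(61271/222) = 222/61271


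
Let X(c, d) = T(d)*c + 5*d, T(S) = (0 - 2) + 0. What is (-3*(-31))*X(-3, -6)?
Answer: -2232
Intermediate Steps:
T(S) = -2 (T(S) = -2 + 0 = -2)
X(c, d) = -2*c + 5*d
(-3*(-31))*X(-3, -6) = (-3*(-31))*(-2*(-3) + 5*(-6)) = 93*(6 - 30) = 93*(-24) = -2232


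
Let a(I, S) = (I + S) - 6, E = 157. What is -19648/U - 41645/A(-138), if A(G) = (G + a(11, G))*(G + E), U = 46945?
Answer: 1853856973/241719805 ≈ 7.6694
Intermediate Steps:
a(I, S) = -6 + I + S
A(G) = (5 + 2*G)*(157 + G) (A(G) = (G + (-6 + 11 + G))*(G + 157) = (G + (5 + G))*(157 + G) = (5 + 2*G)*(157 + G))
-19648/U - 41645/A(-138) = -19648/46945 - 41645/(785 + 2*(-138)² + 319*(-138)) = -19648*1/46945 - 41645/(785 + 2*19044 - 44022) = -19648/46945 - 41645/(785 + 38088 - 44022) = -19648/46945 - 41645/(-5149) = -19648/46945 - 41645*(-1/5149) = -19648/46945 + 41645/5149 = 1853856973/241719805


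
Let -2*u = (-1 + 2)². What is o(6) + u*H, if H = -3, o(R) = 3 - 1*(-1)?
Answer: 11/2 ≈ 5.5000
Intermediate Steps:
o(R) = 4 (o(R) = 3 + 1 = 4)
u = -½ (u = -(-1 + 2)²/2 = -½*1² = -½*1 = -½ ≈ -0.50000)
o(6) + u*H = 4 - ½*(-3) = 4 + 3/2 = 11/2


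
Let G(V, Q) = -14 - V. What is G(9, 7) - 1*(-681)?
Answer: 658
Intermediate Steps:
G(9, 7) - 1*(-681) = (-14 - 1*9) - 1*(-681) = (-14 - 9) + 681 = -23 + 681 = 658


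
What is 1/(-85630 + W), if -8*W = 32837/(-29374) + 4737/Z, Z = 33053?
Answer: -7767190576/665103582806157 ≈ -1.1678e-5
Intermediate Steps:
W = 946216723/7767190576 (W = -(32837/(-29374) + 4737/33053)/8 = -(32837*(-1/29374) + 4737*(1/33053))/8 = -(-32837/29374 + 4737/33053)/8 = -⅛*(-946216723/970898822) = 946216723/7767190576 ≈ 0.12182)
1/(-85630 + W) = 1/(-85630 + 946216723/7767190576) = 1/(-665103582806157/7767190576) = -7767190576/665103582806157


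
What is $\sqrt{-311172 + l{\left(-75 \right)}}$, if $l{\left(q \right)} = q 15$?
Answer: $i \sqrt{312297} \approx 558.83 i$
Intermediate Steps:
$l{\left(q \right)} = 15 q$
$\sqrt{-311172 + l{\left(-75 \right)}} = \sqrt{-311172 + 15 \left(-75\right)} = \sqrt{-311172 - 1125} = \sqrt{-312297} = i \sqrt{312297}$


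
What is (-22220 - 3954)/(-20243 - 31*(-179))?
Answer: 13087/7347 ≈ 1.7813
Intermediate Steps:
(-22220 - 3954)/(-20243 - 31*(-179)) = -26174/(-20243 + 5549) = -26174/(-14694) = -26174*(-1/14694) = 13087/7347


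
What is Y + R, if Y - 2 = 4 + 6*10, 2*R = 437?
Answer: 569/2 ≈ 284.50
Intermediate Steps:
R = 437/2 (R = (½)*437 = 437/2 ≈ 218.50)
Y = 66 (Y = 2 + (4 + 6*10) = 2 + (4 + 60) = 2 + 64 = 66)
Y + R = 66 + 437/2 = 569/2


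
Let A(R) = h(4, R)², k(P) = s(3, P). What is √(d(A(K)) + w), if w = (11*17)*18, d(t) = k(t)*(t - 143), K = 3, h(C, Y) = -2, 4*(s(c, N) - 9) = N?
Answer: 2*√494 ≈ 44.452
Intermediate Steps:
s(c, N) = 9 + N/4
k(P) = 9 + P/4
A(R) = 4 (A(R) = (-2)² = 4)
d(t) = (-143 + t)*(9 + t/4) (d(t) = (9 + t/4)*(t - 143) = (9 + t/4)*(-143 + t) = (-143 + t)*(9 + t/4))
w = 3366 (w = 187*18 = 3366)
√(d(A(K)) + w) = √((-143 + 4)*(36 + 4)/4 + 3366) = √((¼)*(-139)*40 + 3366) = √(-1390 + 3366) = √1976 = 2*√494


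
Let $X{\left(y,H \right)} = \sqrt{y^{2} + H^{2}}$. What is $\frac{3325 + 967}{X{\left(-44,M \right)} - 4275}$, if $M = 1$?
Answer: $- \frac{4587075}{4568422} - \frac{1073 \sqrt{1937}}{4568422} \approx -1.0144$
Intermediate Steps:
$X{\left(y,H \right)} = \sqrt{H^{2} + y^{2}}$
$\frac{3325 + 967}{X{\left(-44,M \right)} - 4275} = \frac{3325 + 967}{\sqrt{1^{2} + \left(-44\right)^{2}} - 4275} = \frac{4292}{\sqrt{1 + 1936} - 4275} = \frac{4292}{\sqrt{1937} - 4275} = \frac{4292}{-4275 + \sqrt{1937}}$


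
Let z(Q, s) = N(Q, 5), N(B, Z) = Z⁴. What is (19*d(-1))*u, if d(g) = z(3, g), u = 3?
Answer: 35625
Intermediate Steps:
z(Q, s) = 625 (z(Q, s) = 5⁴ = 625)
d(g) = 625
(19*d(-1))*u = (19*625)*3 = 11875*3 = 35625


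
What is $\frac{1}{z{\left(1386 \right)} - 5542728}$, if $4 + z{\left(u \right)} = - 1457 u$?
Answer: $- \frac{1}{7562134} \approx -1.3224 \cdot 10^{-7}$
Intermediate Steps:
$z{\left(u \right)} = -4 - 1457 u$
$\frac{1}{z{\left(1386 \right)} - 5542728} = \frac{1}{\left(-4 - 2019402\right) - 5542728} = \frac{1}{-2019406 - 5542728} = \frac{1}{-7562134} = - \frac{1}{7562134}$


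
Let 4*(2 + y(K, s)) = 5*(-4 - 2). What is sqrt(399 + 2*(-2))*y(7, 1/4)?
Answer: -19*sqrt(395)/2 ≈ -188.81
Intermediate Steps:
y(K, s) = -19/2 (y(K, s) = -2 + (5*(-4 - 2))/4 = -2 + (5*(-6))/4 = -2 + (1/4)*(-30) = -2 - 15/2 = -19/2)
sqrt(399 + 2*(-2))*y(7, 1/4) = sqrt(399 + 2*(-2))*(-19/2) = sqrt(399 - 4)*(-19/2) = sqrt(395)*(-19/2) = -19*sqrt(395)/2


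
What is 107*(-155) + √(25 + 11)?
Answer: -16579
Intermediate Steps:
107*(-155) + √(25 + 11) = -16585 + √36 = -16585 + 6 = -16579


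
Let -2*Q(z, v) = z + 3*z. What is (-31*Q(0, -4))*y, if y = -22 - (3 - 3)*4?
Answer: 0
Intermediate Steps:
Q(z, v) = -2*z (Q(z, v) = -(z + 3*z)/2 = -2*z)
y = -22 (y = -22 - 0*4 = -22 - 1*0 = -22 + 0 = -22)
(-31*Q(0, -4))*y = -(-62)*0*(-22) = -31*0*(-22) = 0*(-22) = 0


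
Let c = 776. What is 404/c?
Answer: 101/194 ≈ 0.52062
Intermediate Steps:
404/c = 404/776 = 404*(1/776) = 101/194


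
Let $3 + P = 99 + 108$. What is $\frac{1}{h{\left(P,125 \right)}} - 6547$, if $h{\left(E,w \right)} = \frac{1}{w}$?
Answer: $-6422$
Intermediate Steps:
$P = 204$ ($P = -3 + \left(99 + 108\right) = -3 + 207 = 204$)
$\frac{1}{h{\left(P,125 \right)}} - 6547 = \frac{1}{\frac{1}{125}} - 6547 = 125 - 6547 = -6422$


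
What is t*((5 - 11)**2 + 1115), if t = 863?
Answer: 993313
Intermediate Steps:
t*((5 - 11)**2 + 1115) = 863*((5 - 11)**2 + 1115) = 863*((-6)**2 + 1115) = 863*(36 + 1115) = 863*1151 = 993313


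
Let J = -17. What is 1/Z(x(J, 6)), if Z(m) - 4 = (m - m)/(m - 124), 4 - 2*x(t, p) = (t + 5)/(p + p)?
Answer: 1/4 ≈ 0.25000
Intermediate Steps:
x(t, p) = 2 - (5 + t)/(4*p) (x(t, p) = 2 - (t + 5)/(2*(p + p)) = 2 - (5 + t)/(2*(2*p)) = 2 - (5 + t)*1/(2*p)/2 = 2 - (5 + t)/(4*p))
Z(m) = 4 (Z(m) = 4 + (m - m)/(m - 124) = 4 + 0/(-124 + m) = 4 + 0 = 4)
1/Z(x(J, 6)) = 1/4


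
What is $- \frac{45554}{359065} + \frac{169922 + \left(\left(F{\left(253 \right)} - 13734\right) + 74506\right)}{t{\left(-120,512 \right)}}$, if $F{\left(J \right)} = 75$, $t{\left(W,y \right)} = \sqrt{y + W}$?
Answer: $- \frac{45554}{359065} + \frac{32967 \sqrt{2}}{4} \approx 11655.0$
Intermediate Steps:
$t{\left(W,y \right)} = \sqrt{W + y}$
$- \frac{45554}{359065} + \frac{169922 + \left(\left(F{\left(253 \right)} - 13734\right) + 74506\right)}{t{\left(-120,512 \right)}} = - \frac{45554}{359065} + \frac{169922 + \left(\left(75 - 13734\right) + 74506\right)}{\sqrt{-120 + 512}} = \left(-45554\right) \frac{1}{359065} + \frac{169922 + \left(-13659 + 74506\right)}{\sqrt{392}} = - \frac{45554}{359065} + \frac{169922 + 60847}{14 \sqrt{2}} = - \frac{45554}{359065} + 230769 \frac{\sqrt{2}}{28} = - \frac{45554}{359065} + \frac{32967 \sqrt{2}}{4}$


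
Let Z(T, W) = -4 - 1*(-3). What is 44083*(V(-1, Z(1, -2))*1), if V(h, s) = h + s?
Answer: -88166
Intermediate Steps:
Z(T, W) = -1 (Z(T, W) = -4 + 3 = -1)
44083*(V(-1, Z(1, -2))*1) = 44083*((-1 - 1)*1) = 44083*(-2*1) = 44083*(-2) = -88166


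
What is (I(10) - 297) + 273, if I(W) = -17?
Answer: -41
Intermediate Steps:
(I(10) - 297) + 273 = (-17 - 297) + 273 = -314 + 273 = -41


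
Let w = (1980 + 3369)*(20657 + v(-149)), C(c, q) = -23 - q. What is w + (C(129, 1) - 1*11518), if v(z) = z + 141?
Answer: 110439959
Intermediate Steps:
v(z) = 141 + z
w = 110451501 (w = (1980 + 3369)*(20657 + (141 - 149)) = 5349*(20657 - 8) = 5349*20649 = 110451501)
w + (C(129, 1) - 1*11518) = 110451501 + ((-23 - 1*1) - 1*11518) = 110451501 + ((-23 - 1) - 11518) = 110451501 + (-24 - 11518) = 110451501 - 11542 = 110439959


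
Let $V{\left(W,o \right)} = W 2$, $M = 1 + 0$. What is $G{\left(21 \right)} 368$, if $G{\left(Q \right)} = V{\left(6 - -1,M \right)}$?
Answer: $5152$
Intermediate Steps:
$M = 1$
$V{\left(W,o \right)} = 2 W$
$G{\left(Q \right)} = 14$ ($G{\left(Q \right)} = 2 \left(6 - -1\right) = 2 \left(6 + 1\right) = 2 \cdot 7 = 14$)
$G{\left(21 \right)} 368 = 14 \cdot 368 = 5152$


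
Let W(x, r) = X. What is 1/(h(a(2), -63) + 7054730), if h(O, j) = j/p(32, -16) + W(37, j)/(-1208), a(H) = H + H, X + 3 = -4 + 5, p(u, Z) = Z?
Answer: 2416/17044237197 ≈ 1.4175e-7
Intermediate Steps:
X = -2 (X = -3 + (-4 + 5) = -3 + 1 = -2)
W(x, r) = -2
a(H) = 2*H
h(O, j) = 1/604 - j/16 (h(O, j) = j/(-16) - 2/(-1208) = j*(-1/16) - 2*(-1/1208) = -j/16 + 1/604 = 1/604 - j/16)
1/(h(a(2), -63) + 7054730) = 1/((1/604 - 1/16*(-63)) + 7054730) = 1/((1/604 + 63/16) + 7054730) = 1/(9517/2416 + 7054730) = 1/(17044237197/2416) = 2416/17044237197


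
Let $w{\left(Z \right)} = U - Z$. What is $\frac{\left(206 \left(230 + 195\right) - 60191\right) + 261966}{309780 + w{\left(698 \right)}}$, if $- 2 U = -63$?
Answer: $\frac{578650}{618227} \approx 0.93598$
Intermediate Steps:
$U = \frac{63}{2}$ ($U = \left(- \frac{1}{2}\right) \left(-63\right) = \frac{63}{2} \approx 31.5$)
$w{\left(Z \right)} = \frac{63}{2} - Z$
$\frac{\left(206 \left(230 + 195\right) - 60191\right) + 261966}{309780 + w{\left(698 \right)}} = \frac{\left(206 \left(230 + 195\right) - 60191\right) + 261966}{309780 + \left(\frac{63}{2} - 698\right)} = \frac{\left(206 \cdot 425 - 60191\right) + 261966}{309780 + \left(\frac{63}{2} - 698\right)} = \frac{\left(87550 - 60191\right) + 261966}{309780 - \frac{1333}{2}} = \frac{27359 + 261966}{\frac{618227}{2}} = 289325 \cdot \frac{2}{618227} = \frac{578650}{618227}$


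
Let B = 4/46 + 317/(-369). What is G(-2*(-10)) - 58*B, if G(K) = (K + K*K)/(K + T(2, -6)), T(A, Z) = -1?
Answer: 10785946/161253 ≈ 66.888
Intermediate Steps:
G(K) = (K + K²)/(-1 + K) (G(K) = (K + K*K)/(K - 1) = (K + K²)/(-1 + K))
B = -6553/8487 (B = 4*(1/46) + 317*(-1/369) = 2/23 - 317/369 = -6553/8487 ≈ -0.77212)
G(-2*(-10)) - 58*B = (-2*(-10))*(1 - 2*(-10))/(-1 - 2*(-10)) - 58*(-6553/8487) = 20*(1 + 20)/(-1 + 20) + 380074/8487 = 20*21/19 + 380074/8487 = 20*(1/19)*21 + 380074/8487 = 420/19 + 380074/8487 = 10785946/161253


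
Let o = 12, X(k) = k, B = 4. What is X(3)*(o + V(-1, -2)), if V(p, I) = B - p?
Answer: 51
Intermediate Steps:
V(p, I) = 4 - p
X(3)*(o + V(-1, -2)) = 3*(12 + (4 - 1*(-1))) = 3*(12 + (4 + 1)) = 3*(12 + 5) = 3*17 = 51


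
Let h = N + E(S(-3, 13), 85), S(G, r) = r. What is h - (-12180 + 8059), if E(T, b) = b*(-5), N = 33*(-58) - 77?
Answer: 1705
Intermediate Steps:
N = -1991 (N = -1914 - 77 = -1991)
E(T, b) = -5*b
h = -2416 (h = -1991 - 5*85 = -1991 - 425 = -2416)
h - (-12180 + 8059) = -2416 - (-12180 + 8059) = -2416 - 1*(-4121) = -2416 + 4121 = 1705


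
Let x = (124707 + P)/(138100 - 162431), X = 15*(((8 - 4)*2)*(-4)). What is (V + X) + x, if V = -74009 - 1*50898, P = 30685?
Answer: -3050946489/24331 ≈ -1.2539e+5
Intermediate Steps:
V = -124907 (V = -74009 - 50898 = -124907)
X = -480 (X = 15*((4*2)*(-4)) = 15*(8*(-4)) = 15*(-32) = -480)
x = -155392/24331 (x = (124707 + 30685)/(138100 - 162431) = 155392/(-24331) = 155392*(-1/24331) = -155392/24331 ≈ -6.3866)
(V + X) + x = (-124907 - 480) - 155392/24331 = -125387 - 155392/24331 = -3050946489/24331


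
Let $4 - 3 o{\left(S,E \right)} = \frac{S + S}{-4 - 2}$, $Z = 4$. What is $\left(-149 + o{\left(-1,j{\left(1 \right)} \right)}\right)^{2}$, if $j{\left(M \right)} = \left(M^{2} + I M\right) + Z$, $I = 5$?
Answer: $\frac{1768900}{81} \approx 21838.0$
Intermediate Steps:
$j{\left(M \right)} = 4 + M^{2} + 5 M$ ($j{\left(M \right)} = \left(M^{2} + 5 M\right) + 4 = 4 + M^{2} + 5 M$)
$o{\left(S,E \right)} = \frac{4}{3} + \frac{S}{9}$ ($o{\left(S,E \right)} = \frac{4}{3} - \frac{\left(S + S\right) \frac{1}{-4 - 2}}{3} = \frac{4}{3} - \frac{2 S \frac{1}{-6}}{3} = \frac{4}{3} - \frac{2 S \left(- \frac{1}{6}\right)}{3} = \frac{4}{3} - \frac{\left(- \frac{1}{3}\right) S}{3} = \frac{4}{3} + \frac{S}{9}$)
$\left(-149 + o{\left(-1,j{\left(1 \right)} \right)}\right)^{2} = \left(-149 + \left(\frac{4}{3} + \frac{1}{9} \left(-1\right)\right)\right)^{2} = \left(-149 + \left(\frac{4}{3} - \frac{1}{9}\right)\right)^{2} = \left(-149 + \frac{11}{9}\right)^{2} = \left(- \frac{1330}{9}\right)^{2} = \frac{1768900}{81}$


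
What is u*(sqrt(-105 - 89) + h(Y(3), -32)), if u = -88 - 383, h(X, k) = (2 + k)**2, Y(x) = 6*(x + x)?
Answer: -423900 - 471*I*sqrt(194) ≈ -4.239e+5 - 6560.3*I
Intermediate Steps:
Y(x) = 12*x (Y(x) = 6*(2*x) = 12*x)
u = -471
u*(sqrt(-105 - 89) + h(Y(3), -32)) = -471*(sqrt(-105 - 89) + (2 - 32)**2) = -471*(sqrt(-194) + (-30)**2) = -471*(I*sqrt(194) + 900) = -471*(900 + I*sqrt(194)) = -423900 - 471*I*sqrt(194)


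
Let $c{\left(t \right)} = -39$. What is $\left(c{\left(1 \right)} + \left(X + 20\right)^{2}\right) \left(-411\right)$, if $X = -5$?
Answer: $-76446$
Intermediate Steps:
$\left(c{\left(1 \right)} + \left(X + 20\right)^{2}\right) \left(-411\right) = \left(-39 + \left(-5 + 20\right)^{2}\right) \left(-411\right) = \left(-39 + 15^{2}\right) \left(-411\right) = \left(-39 + 225\right) \left(-411\right) = 186 \left(-411\right) = -76446$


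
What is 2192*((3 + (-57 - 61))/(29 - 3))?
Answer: -126040/13 ≈ -9695.4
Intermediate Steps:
2192*((3 + (-57 - 61))/(29 - 3)) = 2192*((3 - 118)/26) = 2192*(-115*1/26) = 2192*(-115/26) = -126040/13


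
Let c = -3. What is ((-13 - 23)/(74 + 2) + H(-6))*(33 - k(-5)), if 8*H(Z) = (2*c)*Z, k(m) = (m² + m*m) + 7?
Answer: -1836/19 ≈ -96.632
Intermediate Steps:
k(m) = 7 + 2*m² (k(m) = (m² + m²) + 7 = 2*m² + 7 = 7 + 2*m²)
H(Z) = -3*Z/4 (H(Z) = ((2*(-3))*Z)/8 = (-6*Z)/8 = -3*Z/4)
((-13 - 23)/(74 + 2) + H(-6))*(33 - k(-5)) = ((-13 - 23)/(74 + 2) - ¾*(-6))*(33 - (7 + 2*(-5)²)) = (-36/76 + 9/2)*(33 - (7 + 2*25)) = (-36*1/76 + 9/2)*(33 - (7 + 50)) = (-9/19 + 9/2)*(33 - 1*57) = 153*(33 - 57)/38 = (153/38)*(-24) = -1836/19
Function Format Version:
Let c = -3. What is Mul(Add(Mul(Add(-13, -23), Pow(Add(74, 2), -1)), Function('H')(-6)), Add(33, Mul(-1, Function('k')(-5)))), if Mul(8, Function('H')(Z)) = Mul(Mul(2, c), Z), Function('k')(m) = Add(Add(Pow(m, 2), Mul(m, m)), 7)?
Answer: Rational(-1836, 19) ≈ -96.632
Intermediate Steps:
Function('k')(m) = Add(7, Mul(2, Pow(m, 2))) (Function('k')(m) = Add(Add(Pow(m, 2), Pow(m, 2)), 7) = Add(Mul(2, Pow(m, 2)), 7) = Add(7, Mul(2, Pow(m, 2))))
Function('H')(Z) = Mul(Rational(-3, 4), Z) (Function('H')(Z) = Mul(Rational(1, 8), Mul(Mul(2, -3), Z)) = Mul(Rational(1, 8), Mul(-6, Z)) = Mul(Rational(-3, 4), Z))
Mul(Add(Mul(Add(-13, -23), Pow(Add(74, 2), -1)), Function('H')(-6)), Add(33, Mul(-1, Function('k')(-5)))) = Mul(Add(Mul(Add(-13, -23), Pow(Add(74, 2), -1)), Mul(Rational(-3, 4), -6)), Add(33, Mul(-1, Add(7, Mul(2, Pow(-5, 2)))))) = Mul(Add(Mul(-36, Pow(76, -1)), Rational(9, 2)), Add(33, Mul(-1, Add(7, Mul(2, 25))))) = Mul(Add(Mul(-36, Rational(1, 76)), Rational(9, 2)), Add(33, Mul(-1, Add(7, 50)))) = Mul(Add(Rational(-9, 19), Rational(9, 2)), Add(33, Mul(-1, 57))) = Mul(Rational(153, 38), Add(33, -57)) = Mul(Rational(153, 38), -24) = Rational(-1836, 19)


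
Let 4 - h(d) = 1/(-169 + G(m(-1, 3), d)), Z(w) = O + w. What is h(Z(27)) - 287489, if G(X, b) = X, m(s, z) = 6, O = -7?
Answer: -46860054/163 ≈ -2.8749e+5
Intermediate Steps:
Z(w) = -7 + w
h(d) = 653/163 (h(d) = 4 - 1/(-169 + 6) = 4 - 1/(-163) = 4 - 1*(-1/163) = 4 + 1/163 = 653/163)
h(Z(27)) - 287489 = 653/163 - 287489 = -46860054/163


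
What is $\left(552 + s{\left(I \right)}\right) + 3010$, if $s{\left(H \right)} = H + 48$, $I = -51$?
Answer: $3559$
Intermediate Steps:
$s{\left(H \right)} = 48 + H$
$\left(552 + s{\left(I \right)}\right) + 3010 = \left(552 + \left(48 - 51\right)\right) + 3010 = \left(552 - 3\right) + 3010 = 549 + 3010 = 3559$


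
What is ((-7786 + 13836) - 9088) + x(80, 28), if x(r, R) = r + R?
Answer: -2930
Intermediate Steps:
x(r, R) = R + r
((-7786 + 13836) - 9088) + x(80, 28) = ((-7786 + 13836) - 9088) + (28 + 80) = (6050 - 9088) + 108 = -3038 + 108 = -2930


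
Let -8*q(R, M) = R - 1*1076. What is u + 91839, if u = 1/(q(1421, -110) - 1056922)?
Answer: 776564960911/8455721 ≈ 91839.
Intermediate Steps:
q(R, M) = 269/2 - R/8 (q(R, M) = -(R - 1*1076)/8 = -(R - 1076)/8 = -(-1076 + R)/8 = 269/2 - R/8)
u = -8/8455721 (u = 1/((269/2 - ⅛*1421) - 1056922) = 1/((269/2 - 1421/8) - 1056922) = 1/(-345/8 - 1056922) = 1/(-8455721/8) = -8/8455721 ≈ -9.4610e-7)
u + 91839 = -8/8455721 + 91839 = 776564960911/8455721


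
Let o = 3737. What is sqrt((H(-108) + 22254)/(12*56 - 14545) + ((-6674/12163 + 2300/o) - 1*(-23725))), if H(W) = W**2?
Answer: sqrt(9432592395870739600116844509)/630571286363 ≈ 154.02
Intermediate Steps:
sqrt((H(-108) + 22254)/(12*56 - 14545) + ((-6674/12163 + 2300/o) - 1*(-23725))) = sqrt(((-108)**2 + 22254)/(12*56 - 14545) + ((-6674/12163 + 2300/3737) - 1*(-23725))) = sqrt((11664 + 22254)/(672 - 14545) + ((-6674*1/12163 + 2300*(1/3737)) + 23725)) = sqrt(33918/(-13873) + ((-6674/12163 + 2300/3737) + 23725)) = sqrt(33918*(-1/13873) + (3034162/45453131 + 23725)) = sqrt(-33918/13873 + 1078378567137/45453131) = sqrt(14958804182594343/630571286363) = sqrt(9432592395870739600116844509)/630571286363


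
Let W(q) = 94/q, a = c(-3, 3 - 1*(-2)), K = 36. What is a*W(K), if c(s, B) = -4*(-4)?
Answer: 376/9 ≈ 41.778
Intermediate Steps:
c(s, B) = 16
a = 16
a*W(K) = 16*(94/36) = 16*(94*(1/36)) = 16*(47/18) = 376/9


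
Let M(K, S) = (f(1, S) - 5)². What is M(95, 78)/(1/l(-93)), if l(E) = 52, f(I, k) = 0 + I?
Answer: 832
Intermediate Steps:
f(I, k) = I
M(K, S) = 16 (M(K, S) = (1 - 5)² = (-4)² = 16)
M(95, 78)/(1/l(-93)) = 16/(1/52) = 16*52 = 832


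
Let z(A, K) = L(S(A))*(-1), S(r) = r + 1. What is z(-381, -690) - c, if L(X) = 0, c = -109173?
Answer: 109173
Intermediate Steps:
S(r) = 1 + r
z(A, K) = 0 (z(A, K) = 0*(-1) = 0)
z(-381, -690) - c = 0 - 1*(-109173) = 0 + 109173 = 109173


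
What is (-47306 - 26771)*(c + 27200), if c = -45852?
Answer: 1381684204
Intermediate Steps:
(-47306 - 26771)*(c + 27200) = (-47306 - 26771)*(-45852 + 27200) = -74077*(-18652) = 1381684204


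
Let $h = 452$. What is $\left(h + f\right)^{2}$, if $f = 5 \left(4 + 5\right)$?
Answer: $247009$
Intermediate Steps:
$f = 45$ ($f = 5 \cdot 9 = 45$)
$\left(h + f\right)^{2} = \left(452 + 45\right)^{2} = 497^{2} = 247009$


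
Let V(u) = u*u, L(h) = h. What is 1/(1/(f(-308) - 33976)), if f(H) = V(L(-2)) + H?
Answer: -34280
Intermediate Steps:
V(u) = u**2
f(H) = 4 + H (f(H) = (-2)**2 + H = 4 + H)
1/(1/(f(-308) - 33976)) = 1/(1/((4 - 308) - 33976)) = 1/(1/(-304 - 33976)) = 1/(1/(-34280)) = 1/(-1/34280) = -34280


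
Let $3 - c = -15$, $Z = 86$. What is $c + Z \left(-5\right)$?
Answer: $-412$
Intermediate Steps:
$c = 18$ ($c = 3 - -15 = 3 + 15 = 18$)
$c + Z \left(-5\right) = 18 + 86 \left(-5\right) = 18 - 430 = -412$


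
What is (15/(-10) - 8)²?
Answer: 361/4 ≈ 90.250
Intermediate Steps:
(15/(-10) - 8)² = (15*(-⅒) - 8)² = (-3/2 - 8)² = (-19/2)² = 361/4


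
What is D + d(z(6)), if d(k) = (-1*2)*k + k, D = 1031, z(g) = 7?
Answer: 1024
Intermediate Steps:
d(k) = -k (d(k) = -2*k + k = -k)
D + d(z(6)) = 1031 - 1*7 = 1031 - 7 = 1024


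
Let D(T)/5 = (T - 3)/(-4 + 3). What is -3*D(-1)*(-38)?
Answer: 2280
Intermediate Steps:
D(T) = 15 - 5*T (D(T) = 5*((T - 3)/(-4 + 3)) = 5*((-3 + T)/(-1)) = 5*((-3 + T)*(-1)) = 5*(3 - T) = 15 - 5*T)
-3*D(-1)*(-38) = -3*(15 - 5*(-1))*(-38) = -3*(15 + 5)*(-38) = -3*20*(-38) = -60*(-38) = 2280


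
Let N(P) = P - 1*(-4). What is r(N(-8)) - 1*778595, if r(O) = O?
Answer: -778599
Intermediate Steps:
N(P) = 4 + P (N(P) = P + 4 = 4 + P)
r(N(-8)) - 1*778595 = (4 - 8) - 1*778595 = -4 - 778595 = -778599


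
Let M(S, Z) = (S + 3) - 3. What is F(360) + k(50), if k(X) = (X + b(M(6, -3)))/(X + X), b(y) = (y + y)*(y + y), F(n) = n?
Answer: 18097/50 ≈ 361.94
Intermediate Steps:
M(S, Z) = S (M(S, Z) = (3 + S) - 3 = S)
b(y) = 4*y**2 (b(y) = (2*y)*(2*y) = 4*y**2)
k(X) = (144 + X)/(2*X) (k(X) = (X + 4*6**2)/(X + X) = (X + 4*36)/((2*X)) = (X + 144)*(1/(2*X)) = (144 + X)*(1/(2*X)) = (144 + X)/(2*X))
F(360) + k(50) = 360 + (1/2)*(144 + 50)/50 = 360 + (1/2)*(1/50)*194 = 360 + 97/50 = 18097/50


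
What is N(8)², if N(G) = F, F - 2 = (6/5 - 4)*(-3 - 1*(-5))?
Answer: 324/25 ≈ 12.960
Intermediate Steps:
F = -18/5 (F = 2 + (6/5 - 4)*(-3 - 1*(-5)) = 2 + (6*(⅕) - 4)*(-3 + 5) = 2 + (6/5 - 4)*2 = 2 - 14/5*2 = 2 - 28/5 = -18/5 ≈ -3.6000)
N(G) = -18/5
N(8)² = (-18/5)² = 324/25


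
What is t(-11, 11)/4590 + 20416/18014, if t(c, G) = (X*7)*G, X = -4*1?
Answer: 22040282/20671065 ≈ 1.0662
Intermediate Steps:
X = -4
t(c, G) = -28*G (t(c, G) = (-4*7)*G = -28*G)
t(-11, 11)/4590 + 20416/18014 = -28*11/4590 + 20416/18014 = -308*1/4590 + 20416*(1/18014) = -154/2295 + 10208/9007 = 22040282/20671065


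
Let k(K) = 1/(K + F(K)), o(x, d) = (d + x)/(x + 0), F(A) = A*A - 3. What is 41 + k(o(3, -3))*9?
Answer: 38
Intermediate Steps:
F(A) = -3 + A² (F(A) = A² - 3 = -3 + A²)
o(x, d) = (d + x)/x
k(K) = 1/(-3 + K + K²) (k(K) = 1/(K + (-3 + K²)) = 1/(-3 + K + K²))
41 + k(o(3, -3))*9 = 41 + 9/(-3 + (-3 + 3)/3 + ((-3 + 3)/3)²) = 41 + 9/(-3 + (⅓)*0 + ((⅓)*0)²) = 41 + 9/(-3 + 0 + 0²) = 41 + 9/(-3 + 0 + 0) = 41 + 9/(-3) = 41 - ⅓*9 = 41 - 3 = 38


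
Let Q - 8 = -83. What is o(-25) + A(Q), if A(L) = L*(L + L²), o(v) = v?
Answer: -416275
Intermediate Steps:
Q = -75 (Q = 8 - 83 = -75)
o(-25) + A(Q) = -25 + (-75)²*(1 - 75) = -25 + 5625*(-74) = -25 - 416250 = -416275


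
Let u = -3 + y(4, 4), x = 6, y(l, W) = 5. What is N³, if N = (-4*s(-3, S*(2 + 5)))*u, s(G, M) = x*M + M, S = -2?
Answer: 481890304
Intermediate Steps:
u = 2 (u = -3 + 5 = 2)
s(G, M) = 7*M (s(G, M) = 6*M + M = 7*M)
N = 784 (N = -28*(-2*(2 + 5))*2 = -28*(-2*7)*2 = -28*(-14)*2 = -4*(-98)*2 = 392*2 = 784)
N³ = 784³ = 481890304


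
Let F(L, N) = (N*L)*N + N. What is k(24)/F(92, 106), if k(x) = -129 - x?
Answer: -51/344606 ≈ -0.00014800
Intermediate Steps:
F(L, N) = N + L*N**2 (F(L, N) = (L*N)*N + N = L*N**2 + N = N + L*N**2)
k(24)/F(92, 106) = (-129 - 1*24)/((106*(1 + 92*106))) = (-129 - 24)/((106*(1 + 9752))) = -153/(106*9753) = -153/1033818 = -153*1/1033818 = -51/344606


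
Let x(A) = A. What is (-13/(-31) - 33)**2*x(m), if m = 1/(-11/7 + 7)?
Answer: 3570350/18259 ≈ 195.54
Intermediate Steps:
m = 7/38 (m = 1/(-11*1/7 + 7) = 1/(-11/7 + 7) = 1/(38/7) = 7/38 ≈ 0.18421)
(-13/(-31) - 33)**2*x(m) = (-13/(-31) - 33)**2*(7/38) = (-13*(-1/31) - 33)**2*(7/38) = (13/31 - 33)**2*(7/38) = (-1010/31)**2*(7/38) = (1020100/961)*(7/38) = 3570350/18259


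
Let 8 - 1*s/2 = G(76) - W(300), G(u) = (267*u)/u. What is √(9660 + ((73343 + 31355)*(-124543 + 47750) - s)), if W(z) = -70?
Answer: 2*I*√2010015799 ≈ 89666.0*I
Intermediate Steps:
G(u) = 267
s = -658 (s = 16 - 2*(267 - 1*(-70)) = 16 - 2*(267 + 70) = 16 - 2*337 = 16 - 674 = -658)
√(9660 + ((73343 + 31355)*(-124543 + 47750) - s)) = √(9660 + ((73343 + 31355)*(-124543 + 47750) - 1*(-658))) = √(9660 + (104698*(-76793) + 658)) = √(9660 + (-8040073514 + 658)) = √(9660 - 8040072856) = √(-8040063196) = 2*I*√2010015799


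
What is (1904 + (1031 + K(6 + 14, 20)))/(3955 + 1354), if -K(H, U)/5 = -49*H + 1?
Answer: 7830/5309 ≈ 1.4749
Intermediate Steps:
K(H, U) = -5 + 245*H (K(H, U) = -5*(-49*H + 1) = -5*(1 - 49*H) = -5 + 245*H)
(1904 + (1031 + K(6 + 14, 20)))/(3955 + 1354) = (1904 + (1031 + (-5 + 245*(6 + 14))))/(3955 + 1354) = (1904 + (1031 + (-5 + 245*20)))/5309 = (1904 + (1031 + (-5 + 4900)))*(1/5309) = (1904 + (1031 + 4895))*(1/5309) = (1904 + 5926)*(1/5309) = 7830*(1/5309) = 7830/5309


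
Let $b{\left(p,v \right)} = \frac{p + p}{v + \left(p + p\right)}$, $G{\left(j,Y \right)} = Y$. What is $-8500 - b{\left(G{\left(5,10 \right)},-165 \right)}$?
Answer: $- \frac{246496}{29} \approx -8499.9$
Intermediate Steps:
$b{\left(p,v \right)} = \frac{2 p}{v + 2 p}$
$-8500 - b{\left(G{\left(5,10 \right)},-165 \right)} = -8500 - 2 \cdot 10 \frac{1}{-165 + 2 \cdot 10} = -8500 - 2 \cdot 10 \frac{1}{-165 + 20} = -8500 - 2 \cdot 10 \frac{1}{-145} = -8500 - 2 \cdot 10 \left(- \frac{1}{145}\right) = -8500 - - \frac{4}{29} = -8500 + \frac{4}{29} = - \frac{246496}{29}$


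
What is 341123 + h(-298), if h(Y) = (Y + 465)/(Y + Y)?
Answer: 203309141/596 ≈ 3.4112e+5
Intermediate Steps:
h(Y) = (465 + Y)/(2*Y) (h(Y) = (465 + Y)/((2*Y)) = (465 + Y)*(1/(2*Y)) = (465 + Y)/(2*Y))
341123 + h(-298) = 341123 + (½)*(465 - 298)/(-298) = 341123 + (½)*(-1/298)*167 = 341123 - 167/596 = 203309141/596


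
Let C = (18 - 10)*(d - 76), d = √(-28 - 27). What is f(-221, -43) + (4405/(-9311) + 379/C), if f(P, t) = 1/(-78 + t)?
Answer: -14437359023/13138770722 - 379*I*√55/46648 ≈ -1.0988 - 0.060254*I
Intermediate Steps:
d = I*√55 (d = √(-55) = I*√55 ≈ 7.4162*I)
C = -608 + 8*I*√55 (C = (18 - 10)*(I*√55 - 76) = 8*(-76 + I*√55) = -608 + 8*I*√55 ≈ -608.0 + 59.33*I)
f(-221, -43) + (4405/(-9311) + 379/C) = 1/(-78 - 43) + (4405/(-9311) + 379/(-608 + 8*I*√55)) = 1/(-121) + (4405*(-1/9311) + 379/(-608 + 8*I*√55)) = -1/121 + (-4405/9311 + 379/(-608 + 8*I*√55)) = -542316/1126631 + 379/(-608 + 8*I*√55)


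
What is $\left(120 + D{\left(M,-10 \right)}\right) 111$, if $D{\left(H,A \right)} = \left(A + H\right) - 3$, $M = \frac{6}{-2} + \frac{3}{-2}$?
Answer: $\frac{22755}{2} \approx 11378.0$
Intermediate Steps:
$M = - \frac{9}{2}$ ($M = 6 \left(- \frac{1}{2}\right) + 3 \left(- \frac{1}{2}\right) = -3 - \frac{3}{2} = - \frac{9}{2} \approx -4.5$)
$D{\left(H,A \right)} = -3 + A + H$
$\left(120 + D{\left(M,-10 \right)}\right) 111 = \left(120 - \frac{35}{2}\right) 111 = \frac{205}{2} \cdot 111 = \frac{22755}{2}$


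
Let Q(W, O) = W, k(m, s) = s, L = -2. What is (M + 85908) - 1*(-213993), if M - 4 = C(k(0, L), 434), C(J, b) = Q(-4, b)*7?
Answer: 299877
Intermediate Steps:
C(J, b) = -28 (C(J, b) = -4*7 = -28)
M = -24 (M = 4 - 28 = -24)
(M + 85908) - 1*(-213993) = (-24 + 85908) - 1*(-213993) = 85884 + 213993 = 299877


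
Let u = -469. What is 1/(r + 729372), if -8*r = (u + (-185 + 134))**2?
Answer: 1/695572 ≈ 1.4377e-6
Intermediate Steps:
r = -33800 (r = -(-469 + (-185 + 134))**2/8 = -(-469 - 51)**2/8 = -1/8*(-520)**2 = -1/8*270400 = -33800)
1/(r + 729372) = 1/(-33800 + 729372) = 1/695572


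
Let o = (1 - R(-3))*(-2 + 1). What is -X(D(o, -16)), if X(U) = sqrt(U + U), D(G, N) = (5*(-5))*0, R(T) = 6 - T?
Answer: 0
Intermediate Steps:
o = 8 (o = (1 - (6 - 1*(-3)))*(-2 + 1) = (1 - (6 + 3))*(-1) = (1 - 1*9)*(-1) = (1 - 9)*(-1) = -8*(-1) = 8)
D(G, N) = 0 (D(G, N) = -25*0 = 0)
X(U) = sqrt(2)*sqrt(U) (X(U) = sqrt(2*U) = sqrt(2)*sqrt(U))
-X(D(o, -16)) = -sqrt(2)*sqrt(0) = -sqrt(2)*0 = -1*0 = 0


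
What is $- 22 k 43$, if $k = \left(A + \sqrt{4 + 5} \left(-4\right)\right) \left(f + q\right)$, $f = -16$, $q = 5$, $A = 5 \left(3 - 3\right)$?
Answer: $-124872$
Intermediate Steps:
$A = 0$ ($A = 5 \cdot 0 = 0$)
$k = 132$ ($k = \left(0 + \sqrt{4 + 5} \left(-4\right)\right) \left(-16 + 5\right) = \left(0 + \sqrt{9} \left(-4\right)\right) \left(-11\right) = \left(0 + 3 \left(-4\right)\right) \left(-11\right) = \left(0 - 12\right) \left(-11\right) = \left(-12\right) \left(-11\right) = 132$)
$- 22 k 43 = \left(-22\right) 132 \cdot 43 = \left(-2904\right) 43 = -124872$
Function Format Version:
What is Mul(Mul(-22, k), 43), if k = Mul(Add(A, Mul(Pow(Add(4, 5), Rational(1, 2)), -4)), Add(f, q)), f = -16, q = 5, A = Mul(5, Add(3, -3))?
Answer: -124872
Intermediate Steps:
A = 0 (A = Mul(5, 0) = 0)
k = 132 (k = Mul(Add(0, Mul(Pow(Add(4, 5), Rational(1, 2)), -4)), Add(-16, 5)) = Mul(Add(0, Mul(Pow(9, Rational(1, 2)), -4)), -11) = Mul(Add(0, Mul(3, -4)), -11) = Mul(Add(0, -12), -11) = Mul(-12, -11) = 132)
Mul(Mul(-22, k), 43) = Mul(Mul(-22, 132), 43) = Mul(-2904, 43) = -124872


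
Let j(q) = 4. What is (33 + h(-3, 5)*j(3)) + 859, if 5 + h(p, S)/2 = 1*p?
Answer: 828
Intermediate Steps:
h(p, S) = -10 + 2*p (h(p, S) = -10 + 2*(1*p) = -10 + 2*p)
(33 + h(-3, 5)*j(3)) + 859 = (33 + (-10 + 2*(-3))*4) + 859 = (33 + (-10 - 6)*4) + 859 = (33 - 16*4) + 859 = (33 - 64) + 859 = -31 + 859 = 828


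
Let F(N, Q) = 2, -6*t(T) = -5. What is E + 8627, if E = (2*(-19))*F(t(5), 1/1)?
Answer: 8551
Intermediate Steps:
t(T) = 5/6 (t(T) = -1/6*(-5) = 5/6)
E = -76 (E = (2*(-19))*2 = -38*2 = -76)
E + 8627 = -76 + 8627 = 8551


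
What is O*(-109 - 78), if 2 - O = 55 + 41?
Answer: 17578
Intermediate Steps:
O = -94 (O = 2 - (55 + 41) = 2 - 1*96 = 2 - 96 = -94)
O*(-109 - 78) = -94*(-109 - 78) = -94*(-187) = 17578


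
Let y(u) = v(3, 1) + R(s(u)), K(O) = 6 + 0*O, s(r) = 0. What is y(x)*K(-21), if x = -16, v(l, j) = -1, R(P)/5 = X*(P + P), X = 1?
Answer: -6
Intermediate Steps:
R(P) = 10*P (R(P) = 5*(1*(P + P)) = 5*(1*(2*P)) = 5*(2*P) = 10*P)
K(O) = 6 (K(O) = 6 + 0 = 6)
y(u) = -1 (y(u) = -1 + 10*0 = -1 + 0 = -1)
y(x)*K(-21) = -1*6 = -6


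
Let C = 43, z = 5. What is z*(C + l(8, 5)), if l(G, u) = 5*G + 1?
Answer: 420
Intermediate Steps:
l(G, u) = 1 + 5*G
z*(C + l(8, 5)) = 5*(43 + (1 + 5*8)) = 5*(43 + (1 + 40)) = 5*(43 + 41) = 5*84 = 420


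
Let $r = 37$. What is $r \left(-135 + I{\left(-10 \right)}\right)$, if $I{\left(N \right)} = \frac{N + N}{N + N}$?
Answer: $-4958$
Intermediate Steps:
$I{\left(N \right)} = 1$ ($I{\left(N \right)} = \frac{2 N}{2 N} = 2 N \frac{1}{2 N} = 1$)
$r \left(-135 + I{\left(-10 \right)}\right) = 37 \left(-135 + 1\right) = 37 \left(-134\right) = -4958$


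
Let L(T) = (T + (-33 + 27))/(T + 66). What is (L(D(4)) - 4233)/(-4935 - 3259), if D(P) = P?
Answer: 74078/143395 ≈ 0.51660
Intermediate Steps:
L(T) = (-6 + T)/(66 + T) (L(T) = (T - 6)/(66 + T) = (-6 + T)/(66 + T))
(L(D(4)) - 4233)/(-4935 - 3259) = ((-6 + 4)/(66 + 4) - 4233)/(-4935 - 3259) = (-2/70 - 4233)/(-8194) = ((1/70)*(-2) - 4233)*(-1/8194) = (-1/35 - 4233)*(-1/8194) = -148156/35*(-1/8194) = 74078/143395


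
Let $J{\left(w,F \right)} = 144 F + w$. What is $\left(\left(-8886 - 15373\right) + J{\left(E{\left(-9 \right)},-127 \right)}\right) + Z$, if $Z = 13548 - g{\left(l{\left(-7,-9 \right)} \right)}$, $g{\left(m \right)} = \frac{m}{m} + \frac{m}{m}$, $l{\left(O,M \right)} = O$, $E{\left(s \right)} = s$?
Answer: $-29010$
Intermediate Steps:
$g{\left(m \right)} = 2$ ($g{\left(m \right)} = 1 + 1 = 2$)
$J{\left(w,F \right)} = w + 144 F$
$Z = 13546$ ($Z = 13548 - 2 = 13546$)
$\left(\left(-8886 - 15373\right) + J{\left(E{\left(-9 \right)},-127 \right)}\right) + Z = \left(\left(-8886 - 15373\right) + \left(-9 + 144 \left(-127\right)\right)\right) + 13546 = \left(-24259 - 18297\right) + 13546 = -42556 + 13546 = -29010$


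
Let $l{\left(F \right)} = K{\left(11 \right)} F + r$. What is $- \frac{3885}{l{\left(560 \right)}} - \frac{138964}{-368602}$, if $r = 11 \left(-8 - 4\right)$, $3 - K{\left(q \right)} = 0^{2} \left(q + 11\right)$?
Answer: $- \frac{202817083}{95099316} \approx -2.1327$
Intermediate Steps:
$K{\left(q \right)} = 3$ ($K{\left(q \right)} = 3 - 0^{2} \left(q + 11\right) = 3 - 0 \left(11 + q\right) = 3 - 0 = 3 + 0 = 3$)
$r = -132$ ($r = 11 \left(-12\right) = -132$)
$l{\left(F \right)} = -132 + 3 F$ ($l{\left(F \right)} = 3 F - 132 = -132 + 3 F$)
$- \frac{3885}{l{\left(560 \right)}} - \frac{138964}{-368602} = - \frac{3885}{-132 + 3 \cdot 560} - \frac{138964}{-368602} = - \frac{3885}{-132 + 1680} - - \frac{69482}{184301} = - \frac{3885}{1548} + \frac{69482}{184301} = \left(-3885\right) \frac{1}{1548} + \frac{69482}{184301} = - \frac{1295}{516} + \frac{69482}{184301} = - \frac{202817083}{95099316}$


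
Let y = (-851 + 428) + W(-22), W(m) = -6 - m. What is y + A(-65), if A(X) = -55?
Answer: -462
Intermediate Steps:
y = -407 (y = (-851 + 428) + (-6 - 1*(-22)) = -423 + (-6 + 22) = -423 + 16 = -407)
y + A(-65) = -407 - 55 = -462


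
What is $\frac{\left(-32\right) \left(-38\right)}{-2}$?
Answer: $-608$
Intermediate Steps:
$\frac{\left(-32\right) \left(-38\right)}{-2} = 1216 \left(- \frac{1}{2}\right) = -608$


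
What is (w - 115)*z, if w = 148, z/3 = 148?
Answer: 14652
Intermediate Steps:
z = 444 (z = 3*148 = 444)
(w - 115)*z = (148 - 115)*444 = 33*444 = 14652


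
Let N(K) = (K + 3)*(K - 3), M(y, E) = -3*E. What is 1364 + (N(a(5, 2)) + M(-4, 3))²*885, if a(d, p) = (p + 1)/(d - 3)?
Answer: 3534389/16 ≈ 2.2090e+5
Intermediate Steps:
a(d, p) = (1 + p)/(-3 + d)
N(K) = (-3 + K)*(3 + K) (N(K) = (3 + K)*(-3 + K) = (-3 + K)*(3 + K))
1364 + (N(a(5, 2)) + M(-4, 3))²*885 = 1364 + ((-9 + ((1 + 2)/(-3 + 5))²) - 3*3)²*885 = 1364 + ((-9 + (3/2)²) - 9)²*885 = 1364 + ((-9 + 9/4) - 9)²*885 = 1364 + (-27/4 - 9)²*885 = 1364 + (-63/4)²*885 = 1364 + (3969/16)*885 = 1364 + 3512565/16 = 3534389/16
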